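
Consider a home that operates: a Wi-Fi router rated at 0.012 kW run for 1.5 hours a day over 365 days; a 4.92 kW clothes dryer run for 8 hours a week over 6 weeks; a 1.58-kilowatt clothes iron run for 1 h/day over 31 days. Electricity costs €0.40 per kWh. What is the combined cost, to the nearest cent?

€116.68

Wi-Fi router: Runtime = 1.5 h/day × 365 days = 547.5 h
Wi-Fi router: 0.012 kW × 547.5 h = 6.57 kWh
clothes dryer: Runtime = 8 h/week × 6 weeks = 48 h
clothes dryer: 4.92 kW × 48 h = 236.16 kWh
clothes iron: Runtime = 1 h/day × 31 days = 31 h
clothes iron: 1.58 kW × 31 h = 48.98 kWh
Total energy = 291.71 kWh
Cost = 291.71 × €0.40 = €116.68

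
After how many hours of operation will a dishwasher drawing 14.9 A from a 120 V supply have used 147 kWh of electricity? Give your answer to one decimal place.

82.2 h

Power = 14.9 A × 120 V = 1788 W = 1.788 kW
Hours = 147 kWh ÷ 1.788 kW = 82.2 h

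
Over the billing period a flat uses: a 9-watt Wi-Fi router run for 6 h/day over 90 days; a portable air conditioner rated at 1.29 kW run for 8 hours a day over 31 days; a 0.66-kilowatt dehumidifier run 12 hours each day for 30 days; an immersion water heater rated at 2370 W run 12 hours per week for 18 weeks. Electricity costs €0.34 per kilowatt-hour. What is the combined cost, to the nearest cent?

€365.26

Wi-Fi router: Runtime = 6 h/day × 90 days = 540 h
Wi-Fi router: 0.009 kW × 540 h = 4.86 kWh
portable air conditioner: Runtime = 8 h/day × 31 days = 248 h
portable air conditioner: 1.29 kW × 248 h = 319.92 kWh
dehumidifier: Runtime = 12 h/day × 30 days = 360 h
dehumidifier: 0.66 kW × 360 h = 237.6 kWh
immersion water heater: Runtime = 12 h/week × 18 weeks = 216 h
immersion water heater: 2.37 kW × 216 h = 511.92 kWh
Total energy = 1074.3 kWh
Cost = 1074.3 × €0.34 = €365.26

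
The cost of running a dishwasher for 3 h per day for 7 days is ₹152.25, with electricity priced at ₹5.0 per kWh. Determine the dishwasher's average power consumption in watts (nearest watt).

1450 W

Energy = ₹152.25 ÷ ₹5.0/kWh = 30.45 kWh
Runtime = 3 h/day × 7 days = 21 h
Power = 30.45 kWh ÷ 21 h = 1.45 kW = 1450 W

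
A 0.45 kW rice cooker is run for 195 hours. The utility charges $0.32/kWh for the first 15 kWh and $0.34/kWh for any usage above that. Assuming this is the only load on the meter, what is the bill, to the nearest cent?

Energy = 0.45 kW × 195 h = 87.75 kWh
Tier 1 (0–15 kWh): 15 × $0.32 = $4.8
Above 15 kWh: 72.75 × $0.34 = $24.735
Bill = $29.54

$29.54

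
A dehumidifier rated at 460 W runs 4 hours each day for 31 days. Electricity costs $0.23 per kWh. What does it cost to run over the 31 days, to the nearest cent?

Runtime = 4 h/day × 31 days = 124 h
Energy = 0.46 kW × 124 h = 57.04 kWh
Cost = 57.04 kWh × $0.23/kWh = $13.12

$13.12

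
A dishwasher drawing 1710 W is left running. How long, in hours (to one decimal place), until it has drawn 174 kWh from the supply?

101.8 h

Hours = 174 kWh ÷ 1.71 kW = 101.8 h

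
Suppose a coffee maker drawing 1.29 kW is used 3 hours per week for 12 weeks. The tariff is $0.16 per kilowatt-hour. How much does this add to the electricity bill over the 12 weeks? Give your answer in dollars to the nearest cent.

Runtime = 3 h/week × 12 weeks = 36 h
Energy = 1.29 kW × 36 h = 46.44 kWh
Cost = 46.44 kWh × $0.16/kWh = $7.43

$7.43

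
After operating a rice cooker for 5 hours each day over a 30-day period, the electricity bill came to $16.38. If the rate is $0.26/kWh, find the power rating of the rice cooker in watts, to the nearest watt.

Energy = $16.38 ÷ $0.26/kWh = 63 kWh
Runtime = 5 h/day × 30 days = 150 h
Power = 63 kWh ÷ 150 h = 0.42 kW = 420 W

420 W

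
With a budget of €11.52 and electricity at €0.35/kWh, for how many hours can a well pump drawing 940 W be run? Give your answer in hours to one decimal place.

Energy available = €11.52 ÷ €0.35/kWh = 32.9143 kWh
Hours = 32.9143 kWh ÷ 0.94 kW = 35.0 h

35.0 h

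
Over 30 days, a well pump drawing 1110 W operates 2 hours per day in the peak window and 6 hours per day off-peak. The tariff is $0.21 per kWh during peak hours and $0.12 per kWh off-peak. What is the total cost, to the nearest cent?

Peak energy = 1.11 kW × 2 h × 30 = 66.6 kWh
Off-peak energy = 1.11 kW × 6 h × 30 = 199.8 kWh
Cost = 66.6 × $0.21 + 199.8 × $0.12 = $13.986 + $23.976 = $37.96

$37.96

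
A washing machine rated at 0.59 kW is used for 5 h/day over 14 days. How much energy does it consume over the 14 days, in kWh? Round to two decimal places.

Runtime = 5 h/day × 14 days = 70 h
Energy = 0.59 kW × 70 h = 41.3 kWh

41.30 kWh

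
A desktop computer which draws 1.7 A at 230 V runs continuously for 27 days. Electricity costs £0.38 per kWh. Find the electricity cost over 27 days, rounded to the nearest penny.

Power = 1.7 A × 230 V = 391 W = 0.391 kW
Runtime = 24 h × 27 = 648 h
Energy = 0.391 kW × 648 h = 253.368 kWh
Cost = 253.368 kWh × £0.38/kWh = £96.28

£96.28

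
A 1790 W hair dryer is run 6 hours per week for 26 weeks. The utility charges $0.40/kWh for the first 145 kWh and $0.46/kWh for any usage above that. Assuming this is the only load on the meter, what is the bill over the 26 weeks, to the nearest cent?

$119.75

Runtime = 6 h/week × 26 weeks = 156 h
Energy = 1.79 kW × 156 h = 279.24 kWh
Tier 1 (0–145 kWh): 145 × $0.40 = $58
Above 145 kWh: 134.24 × $0.46 = $61.7504
Bill = $119.75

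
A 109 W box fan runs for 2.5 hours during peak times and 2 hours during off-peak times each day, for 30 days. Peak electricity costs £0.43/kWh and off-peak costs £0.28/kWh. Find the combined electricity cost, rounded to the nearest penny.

Peak energy = 0.109 kW × 2.5 h × 30 = 8.175 kWh
Off-peak energy = 0.109 kW × 2 h × 30 = 6.54 kWh
Cost = 8.175 × £0.43 + 6.54 × £0.28 = £3.51525 + £1.8312 = £5.35

£5.35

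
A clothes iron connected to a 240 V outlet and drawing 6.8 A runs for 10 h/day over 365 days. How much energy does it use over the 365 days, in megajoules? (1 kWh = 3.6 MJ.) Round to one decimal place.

21444.5 MJ

Power = 6.8 A × 240 V = 1632 W = 1.632 kW
Runtime = 10 h/day × 365 days = 3650 h
Energy = 1.632 kW × 3650 h = 5956.8 kWh
= 5956.8 × 3.6 MJ = 21444.5 MJ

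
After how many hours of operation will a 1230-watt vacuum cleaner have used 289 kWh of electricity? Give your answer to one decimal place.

235.0 h

Hours = 289 kWh ÷ 1.23 kW = 235.0 h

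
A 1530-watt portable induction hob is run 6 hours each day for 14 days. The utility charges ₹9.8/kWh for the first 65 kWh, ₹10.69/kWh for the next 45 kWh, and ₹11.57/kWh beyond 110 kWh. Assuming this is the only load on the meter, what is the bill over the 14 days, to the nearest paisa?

₹1332.33

Runtime = 6 h/day × 14 days = 84 h
Energy = 1.53 kW × 84 h = 128.52 kWh
Tier 1 (0–65 kWh): 65 × ₹9.8 = ₹637
Tier 2 (65–110 kWh): 45 × ₹10.69 = ₹481.05
Above 110 kWh: 18.52 × ₹11.57 = ₹214.2764
Bill = ₹1332.33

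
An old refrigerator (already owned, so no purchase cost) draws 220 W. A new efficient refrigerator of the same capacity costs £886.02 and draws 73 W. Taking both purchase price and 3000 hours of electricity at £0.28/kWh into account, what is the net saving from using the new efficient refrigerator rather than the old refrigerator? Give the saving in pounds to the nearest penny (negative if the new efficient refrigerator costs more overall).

-£762.54

old refrigerator: £0.00 + (220/1000) kW × 3000 h × £0.28 = £0.00 + £184.8 = £184.8
new efficient refrigerator: £886.02 + (73/1000) kW × 3000 h × £0.28 = £886.02 + £61.32 = £947.34
Saving = £184.8 − £947.34 = −£762.54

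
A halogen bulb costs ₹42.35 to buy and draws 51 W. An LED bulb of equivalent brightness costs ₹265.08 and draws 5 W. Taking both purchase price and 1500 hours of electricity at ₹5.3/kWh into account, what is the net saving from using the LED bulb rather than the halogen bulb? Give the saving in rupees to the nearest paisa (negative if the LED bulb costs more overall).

halogen bulb: ₹42.35 + (51/1000) kW × 1500 h × ₹5.3 = ₹42.35 + ₹405.45 = ₹447.8
LED bulb: ₹265.08 + (5/1000) kW × 1500 h × ₹5.3 = ₹265.08 + ₹39.75 = ₹304.83
Saving = ₹447.8 − ₹304.83 = ₹142.97

₹142.97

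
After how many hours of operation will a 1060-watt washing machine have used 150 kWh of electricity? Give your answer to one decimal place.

141.5 h

Hours = 150 kWh ÷ 1.06 kW = 141.5 h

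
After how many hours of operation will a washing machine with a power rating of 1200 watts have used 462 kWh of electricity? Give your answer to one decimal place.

Hours = 462 kWh ÷ 1.2 kW = 385.0 h

385.0 h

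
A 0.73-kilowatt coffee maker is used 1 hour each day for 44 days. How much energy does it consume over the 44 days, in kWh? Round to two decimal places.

32.12 kWh

Runtime = 1 h/day × 44 days = 44 h
Energy = 0.73 kW × 44 h = 32.12 kWh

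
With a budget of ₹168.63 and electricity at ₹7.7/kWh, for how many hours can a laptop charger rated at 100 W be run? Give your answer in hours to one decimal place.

219.0 h

Energy available = ₹168.63 ÷ ₹7.7/kWh = 21.9 kWh
Hours = 21.9 kWh ÷ 0.1 kW = 219.0 h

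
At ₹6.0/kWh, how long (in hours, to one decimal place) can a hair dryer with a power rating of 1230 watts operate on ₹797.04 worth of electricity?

Energy available = ₹797.04 ÷ ₹6.0/kWh = 132.84 kWh
Hours = 132.84 kWh ÷ 1.23 kW = 108.0 h

108.0 h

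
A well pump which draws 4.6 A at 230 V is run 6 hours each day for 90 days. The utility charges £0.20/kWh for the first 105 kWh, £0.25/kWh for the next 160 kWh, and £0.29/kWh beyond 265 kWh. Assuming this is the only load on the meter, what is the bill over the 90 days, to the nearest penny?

£149.83

Power = 4.6 A × 230 V = 1058 W = 1.058 kW
Runtime = 6 h/day × 90 days = 540 h
Energy = 1.058 kW × 540 h = 571.32 kWh
Tier 1 (0–105 kWh): 105 × £0.20 = £21
Tier 2 (105–265 kWh): 160 × £0.25 = £40
Above 265 kWh: 306.32 × £0.29 = £88.8328
Bill = £149.83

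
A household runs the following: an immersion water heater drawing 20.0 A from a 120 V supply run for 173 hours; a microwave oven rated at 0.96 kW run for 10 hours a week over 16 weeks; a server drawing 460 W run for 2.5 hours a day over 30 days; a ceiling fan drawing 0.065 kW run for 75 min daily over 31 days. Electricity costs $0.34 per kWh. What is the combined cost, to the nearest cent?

$205.98

immersion water heater: Power = 20.0 A × 120 V = 2400 W = 2.4 kW
immersion water heater: 2.4 kW × 173 h = 415.2 kWh
microwave oven: Runtime = 10 h/week × 16 weeks = 160 h
microwave oven: 0.96 kW × 160 h = 153.6 kWh
server: Runtime = 2.5 h/day × 30 days = 75 h
server: 0.46 kW × 75 h = 34.5 kWh
ceiling fan: Runtime = 75 min × 31 = 2325 min = 38.75 h
ceiling fan: 0.065 kW × 38.75 h = 2.51875 kWh
Total energy = 605.81875 kWh
Cost = 605.81875 × $0.34 = $205.98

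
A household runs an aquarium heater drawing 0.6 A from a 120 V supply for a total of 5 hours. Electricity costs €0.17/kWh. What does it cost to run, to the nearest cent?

€0.06

Power = 0.6 A × 120 V = 72 W = 0.072 kW
Energy = 0.072 kW × 5 h = 0.36 kWh
Cost = 0.36 kWh × €0.17/kWh = €0.06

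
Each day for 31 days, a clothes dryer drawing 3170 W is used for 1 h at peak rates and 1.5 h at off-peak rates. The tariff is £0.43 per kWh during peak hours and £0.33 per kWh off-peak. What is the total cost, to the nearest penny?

£90.90

Peak energy = 3.17 kW × 1 h × 31 = 98.27 kWh
Off-peak energy = 3.17 kW × 1.5 h × 31 = 147.405 kWh
Cost = 98.27 × £0.43 + 147.405 × £0.33 = £42.2561 + £48.64365 = £90.90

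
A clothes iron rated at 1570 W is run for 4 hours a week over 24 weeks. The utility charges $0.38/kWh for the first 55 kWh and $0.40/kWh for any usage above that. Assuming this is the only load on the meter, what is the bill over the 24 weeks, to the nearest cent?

$59.19

Runtime = 4 h/week × 24 weeks = 96 h
Energy = 1.57 kW × 96 h = 150.72 kWh
Tier 1 (0–55 kWh): 55 × $0.38 = $20.9
Above 55 kWh: 95.72 × $0.40 = $38.288
Bill = $59.19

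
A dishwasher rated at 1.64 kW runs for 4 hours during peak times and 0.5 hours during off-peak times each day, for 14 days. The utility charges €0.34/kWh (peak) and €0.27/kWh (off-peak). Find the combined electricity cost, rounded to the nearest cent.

€34.33

Peak energy = 1.64 kW × 4 h × 14 = 91.84 kWh
Off-peak energy = 1.64 kW × 0.5 h × 14 = 11.48 kWh
Cost = 91.84 × €0.34 + 11.48 × €0.27 = €31.2256 + €3.0996 = €34.33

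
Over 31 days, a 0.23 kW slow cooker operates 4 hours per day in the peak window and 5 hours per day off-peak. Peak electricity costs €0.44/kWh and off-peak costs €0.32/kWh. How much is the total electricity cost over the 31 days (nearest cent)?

€23.96

Peak energy = 0.23 kW × 4 h × 31 = 28.52 kWh
Off-peak energy = 0.23 kW × 5 h × 31 = 35.65 kWh
Cost = 28.52 × €0.44 + 35.65 × €0.32 = €12.5488 + €11.408 = €23.96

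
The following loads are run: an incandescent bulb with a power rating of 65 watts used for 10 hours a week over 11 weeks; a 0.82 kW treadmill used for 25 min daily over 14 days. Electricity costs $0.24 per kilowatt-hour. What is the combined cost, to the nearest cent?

incandescent bulb: Runtime = 10 h/week × 11 weeks = 110 h
incandescent bulb: 0.065 kW × 110 h = 7.15 kWh
treadmill: Runtime = 25 min × 14 = 350 min = 5.833333… h
treadmill: 0.82 kW × 5.833333… h = 4.783333… kWh
Total energy = 11.933333… kWh
Cost = 11.933333… × $0.24 = $2.86

$2.86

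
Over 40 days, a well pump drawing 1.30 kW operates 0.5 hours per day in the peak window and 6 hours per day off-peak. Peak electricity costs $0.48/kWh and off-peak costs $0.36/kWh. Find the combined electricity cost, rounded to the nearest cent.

$124.80

Peak energy = 1.3 kW × 0.5 h × 40 = 26 kWh
Off-peak energy = 1.3 kW × 6 h × 40 = 312 kWh
Cost = 26 × $0.48 + 312 × $0.36 = $12.48 + $112.32 = $124.80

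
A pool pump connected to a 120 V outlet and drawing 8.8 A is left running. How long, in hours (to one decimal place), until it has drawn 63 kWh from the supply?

59.7 h

Power = 8.8 A × 120 V = 1056 W = 1.056 kW
Hours = 63 kWh ÷ 1.056 kW = 59.7 h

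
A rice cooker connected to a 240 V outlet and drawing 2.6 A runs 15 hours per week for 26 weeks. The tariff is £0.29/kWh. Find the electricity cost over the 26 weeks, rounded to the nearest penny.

Power = 2.6 A × 240 V = 624 W = 0.624 kW
Runtime = 15 h/week × 26 weeks = 390 h
Energy = 0.624 kW × 390 h = 243.36 kWh
Cost = 243.36 kWh × £0.29/kWh = £70.57

£70.57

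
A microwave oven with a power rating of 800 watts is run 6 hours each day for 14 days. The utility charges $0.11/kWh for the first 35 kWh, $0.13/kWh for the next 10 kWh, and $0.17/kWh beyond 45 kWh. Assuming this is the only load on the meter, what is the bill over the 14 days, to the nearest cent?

$8.92

Runtime = 6 h/day × 14 days = 84 h
Energy = 0.8 kW × 84 h = 67.2 kWh
Tier 1 (0–35 kWh): 35 × $0.11 = $3.85
Tier 2 (35–45 kWh): 10 × $0.13 = $1.3
Above 45 kWh: 22.2 × $0.17 = $3.774
Bill = $8.92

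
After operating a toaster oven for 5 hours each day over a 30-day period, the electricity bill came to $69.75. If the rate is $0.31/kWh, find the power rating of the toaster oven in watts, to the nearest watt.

1500 W

Energy = $69.75 ÷ $0.31/kWh = 225 kWh
Runtime = 5 h/day × 30 days = 150 h
Power = 225 kWh ÷ 150 h = 1.5 kW = 1500 W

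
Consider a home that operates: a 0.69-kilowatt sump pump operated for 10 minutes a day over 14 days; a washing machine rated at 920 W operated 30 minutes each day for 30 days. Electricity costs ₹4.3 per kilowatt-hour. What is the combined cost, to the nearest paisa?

₹66.26

sump pump: Runtime = 10 min × 14 = 140 min = 2.333333… h
sump pump: 0.69 kW × 2.333333… h = 1.61 kWh
washing machine: Runtime = 30 min × 30 = 900 min = 15 h
washing machine: 0.92 kW × 15 h = 13.8 kWh
Total energy = 15.41 kWh
Cost = 15.41 × ₹4.3 = ₹66.26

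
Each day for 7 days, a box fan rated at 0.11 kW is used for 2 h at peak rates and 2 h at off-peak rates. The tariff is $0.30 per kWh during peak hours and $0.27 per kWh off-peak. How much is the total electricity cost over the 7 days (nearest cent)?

$0.88

Peak energy = 0.11 kW × 2 h × 7 = 1.54 kWh
Off-peak energy = 0.11 kW × 2 h × 7 = 1.54 kWh
Cost = 1.54 × $0.30 + 1.54 × $0.27 = $0.462 + $0.4158 = $0.88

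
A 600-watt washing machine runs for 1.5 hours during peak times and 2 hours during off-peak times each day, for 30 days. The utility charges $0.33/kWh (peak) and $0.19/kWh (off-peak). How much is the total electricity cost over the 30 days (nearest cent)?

Peak energy = 0.6 kW × 1.5 h × 30 = 27 kWh
Off-peak energy = 0.6 kW × 2 h × 30 = 36 kWh
Cost = 27 × $0.33 + 36 × $0.19 = $8.91 + $6.84 = $15.75

$15.75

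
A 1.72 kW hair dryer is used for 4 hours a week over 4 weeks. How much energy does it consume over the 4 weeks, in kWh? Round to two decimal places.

27.52 kWh

Runtime = 4 h/week × 4 weeks = 16 h
Energy = 1.72 kW × 16 h = 27.52 kWh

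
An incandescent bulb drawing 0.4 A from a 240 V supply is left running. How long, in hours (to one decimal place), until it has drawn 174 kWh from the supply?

1812.5 h

Power = 0.4 A × 240 V = 96 W = 0.096 kW
Hours = 174 kWh ÷ 0.096 kW = 1812.5 h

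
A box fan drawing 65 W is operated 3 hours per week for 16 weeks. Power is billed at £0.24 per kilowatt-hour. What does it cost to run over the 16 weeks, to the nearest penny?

£0.75

Runtime = 3 h/week × 16 weeks = 48 h
Energy = 0.065 kW × 48 h = 3.12 kWh
Cost = 3.12 kWh × £0.24/kWh = £0.75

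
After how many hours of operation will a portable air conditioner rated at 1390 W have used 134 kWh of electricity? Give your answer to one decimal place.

Hours = 134 kWh ÷ 1.39 kW = 96.4 h

96.4 h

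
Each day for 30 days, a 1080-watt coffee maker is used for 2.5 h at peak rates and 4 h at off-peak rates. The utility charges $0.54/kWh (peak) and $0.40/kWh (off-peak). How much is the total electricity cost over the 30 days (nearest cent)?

Peak energy = 1.08 kW × 2.5 h × 30 = 81 kWh
Off-peak energy = 1.08 kW × 4 h × 30 = 129.6 kWh
Cost = 81 × $0.54 + 129.6 × $0.40 = $43.74 + $51.84 = $95.58

$95.58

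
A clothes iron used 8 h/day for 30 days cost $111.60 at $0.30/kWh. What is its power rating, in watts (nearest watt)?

Energy = $111.60 ÷ $0.30/kWh = 372 kWh
Runtime = 8 h/day × 30 days = 240 h
Power = 372 kWh ÷ 240 h = 1.55 kW = 1550 W

1550 W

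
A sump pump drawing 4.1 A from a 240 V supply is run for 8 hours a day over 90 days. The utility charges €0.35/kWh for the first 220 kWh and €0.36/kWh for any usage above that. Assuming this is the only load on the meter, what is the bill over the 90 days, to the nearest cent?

€252.85

Power = 4.1 A × 240 V = 984 W = 0.984 kW
Runtime = 8 h/day × 90 days = 720 h
Energy = 0.984 kW × 720 h = 708.48 kWh
Tier 1 (0–220 kWh): 220 × €0.35 = €77
Above 220 kWh: 488.48 × €0.36 = €175.8528
Bill = €252.85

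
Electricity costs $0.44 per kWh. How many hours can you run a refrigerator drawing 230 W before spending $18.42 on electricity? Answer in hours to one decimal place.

Energy available = $18.42 ÷ $0.44/kWh = 41.8636 kWh
Hours = 41.8636 kWh ÷ 0.23 kW = 182.0 h

182.0 h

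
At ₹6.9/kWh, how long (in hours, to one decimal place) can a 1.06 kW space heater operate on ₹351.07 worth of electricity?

Energy available = ₹351.07 ÷ ₹6.9/kWh = 50.8797 kWh
Hours = 50.8797 kWh ÷ 1.06 kW = 48.0 h

48.0 h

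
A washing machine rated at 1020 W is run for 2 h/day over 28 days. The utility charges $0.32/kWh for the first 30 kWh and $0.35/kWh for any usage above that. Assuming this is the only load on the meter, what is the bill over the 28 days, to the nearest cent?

$19.09

Runtime = 2 h/day × 28 days = 56 h
Energy = 1.02 kW × 56 h = 57.12 kWh
Tier 1 (0–30 kWh): 30 × $0.32 = $9.6
Above 30 kWh: 27.12 × $0.35 = $9.492
Bill = $19.09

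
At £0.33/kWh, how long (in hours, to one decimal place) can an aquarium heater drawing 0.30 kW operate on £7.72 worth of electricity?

78.0 h

Energy available = £7.72 ÷ £0.33/kWh = 23.3939 kWh
Hours = 23.3939 kWh ÷ 0.3 kW = 78.0 h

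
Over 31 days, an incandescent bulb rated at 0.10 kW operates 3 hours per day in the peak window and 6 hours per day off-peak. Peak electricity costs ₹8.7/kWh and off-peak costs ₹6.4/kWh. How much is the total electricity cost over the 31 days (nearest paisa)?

₹199.95

Peak energy = 0.1 kW × 3 h × 31 = 9.3 kWh
Off-peak energy = 0.1 kW × 6 h × 31 = 18.6 kWh
Cost = 9.3 × ₹8.7 + 18.6 × ₹6.4 = ₹80.91 + ₹119.04 = ₹199.95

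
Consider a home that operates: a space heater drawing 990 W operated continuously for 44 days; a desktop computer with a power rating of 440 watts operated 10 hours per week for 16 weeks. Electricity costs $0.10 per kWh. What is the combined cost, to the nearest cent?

space heater: Runtime = 24 h × 44 = 1056 h
space heater: 0.99 kW × 1056 h = 1045.44 kWh
desktop computer: Runtime = 10 h/week × 16 weeks = 160 h
desktop computer: 0.44 kW × 160 h = 70.4 kWh
Total energy = 1115.84 kWh
Cost = 1115.84 × $0.10 = $111.58

$111.58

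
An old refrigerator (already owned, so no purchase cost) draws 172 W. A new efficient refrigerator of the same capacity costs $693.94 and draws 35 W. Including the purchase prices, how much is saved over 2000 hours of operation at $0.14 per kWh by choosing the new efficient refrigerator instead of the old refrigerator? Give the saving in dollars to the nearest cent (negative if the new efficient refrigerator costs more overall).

old refrigerator: $0.00 + (172/1000) kW × 2000 h × $0.14 = $0.00 + $48.16 = $48.16
new efficient refrigerator: $693.94 + (35/1000) kW × 2000 h × $0.14 = $693.94 + $9.8 = $703.74
Saving = $48.16 − $703.74 = −$655.58

-$655.58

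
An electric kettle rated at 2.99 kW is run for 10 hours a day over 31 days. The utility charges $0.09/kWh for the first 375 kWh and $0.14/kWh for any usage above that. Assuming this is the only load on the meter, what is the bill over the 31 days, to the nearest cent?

Runtime = 10 h/day × 31 days = 310 h
Energy = 2.99 kW × 310 h = 926.9 kWh
Tier 1 (0–375 kWh): 375 × $0.09 = $33.75
Above 375 kWh: 551.9 × $0.14 = $77.266
Bill = $111.02

$111.02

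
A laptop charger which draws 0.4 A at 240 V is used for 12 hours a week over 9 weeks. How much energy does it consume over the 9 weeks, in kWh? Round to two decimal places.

10.37 kWh

Power = 0.4 A × 240 V = 96 W = 0.096 kW
Runtime = 12 h/week × 9 weeks = 108 h
Energy = 0.096 kW × 108 h = 10.368 kWh ≈ 10.37 kWh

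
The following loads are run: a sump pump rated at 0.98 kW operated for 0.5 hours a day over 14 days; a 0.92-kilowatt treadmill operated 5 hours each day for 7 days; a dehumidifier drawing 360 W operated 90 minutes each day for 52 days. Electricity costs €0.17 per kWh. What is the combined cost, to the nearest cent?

sump pump: Runtime = 0.5 h/day × 14 days = 7 h
sump pump: 0.98 kW × 7 h = 6.86 kWh
treadmill: Runtime = 5 h/day × 7 days = 35 h
treadmill: 0.92 kW × 35 h = 32.2 kWh
dehumidifier: Runtime = 90 min × 52 = 4680 min = 78 h
dehumidifier: 0.36 kW × 78 h = 28.08 kWh
Total energy = 67.14 kWh
Cost = 67.14 × €0.17 = €11.41

€11.41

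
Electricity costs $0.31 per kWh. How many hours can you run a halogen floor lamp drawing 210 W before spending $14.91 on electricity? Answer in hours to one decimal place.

Energy available = $14.91 ÷ $0.31/kWh = 48.0968 kWh
Hours = 48.0968 kWh ÷ 0.21 kW = 229.0 h

229.0 h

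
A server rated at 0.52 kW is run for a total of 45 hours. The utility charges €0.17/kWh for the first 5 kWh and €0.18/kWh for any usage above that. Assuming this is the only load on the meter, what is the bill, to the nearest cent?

Energy = 0.52 kW × 45 h = 23.4 kWh
Tier 1 (0–5 kWh): 5 × €0.17 = €0.85
Above 5 kWh: 18.4 × €0.18 = €3.312
Bill = €4.16

€4.16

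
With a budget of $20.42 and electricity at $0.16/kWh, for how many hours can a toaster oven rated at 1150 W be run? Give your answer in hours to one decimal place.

111.0 h

Energy available = $20.42 ÷ $0.16/kWh = 127.625 kWh
Hours = 127.625 kWh ÷ 1.15 kW = 111.0 h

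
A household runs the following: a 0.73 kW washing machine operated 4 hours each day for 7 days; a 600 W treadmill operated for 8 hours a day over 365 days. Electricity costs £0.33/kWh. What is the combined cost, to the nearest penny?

washing machine: Runtime = 4 h/day × 7 days = 28 h
washing machine: 0.73 kW × 28 h = 20.44 kWh
treadmill: Runtime = 8 h/day × 365 days = 2920 h
treadmill: 0.6 kW × 2920 h = 1752 kWh
Total energy = 1772.44 kWh
Cost = 1772.44 × £0.33 = £584.91

£584.91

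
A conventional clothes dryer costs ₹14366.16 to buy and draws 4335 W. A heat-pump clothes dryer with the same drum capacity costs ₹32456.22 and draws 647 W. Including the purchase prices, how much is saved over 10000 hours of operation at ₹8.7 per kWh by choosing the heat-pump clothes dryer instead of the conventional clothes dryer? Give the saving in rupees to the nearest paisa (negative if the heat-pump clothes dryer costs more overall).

₹302765.94

conventional clothes dryer: ₹14366.16 + (4335/1000) kW × 10000 h × ₹8.7 = ₹14366.16 + ₹377145 = ₹391511.16
heat-pump clothes dryer: ₹32456.22 + (647/1000) kW × 10000 h × ₹8.7 = ₹32456.22 + ₹56289 = ₹88745.22
Saving = ₹391511.16 − ₹88745.22 = ₹302765.94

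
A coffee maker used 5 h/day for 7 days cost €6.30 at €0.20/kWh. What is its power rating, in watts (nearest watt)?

900 W

Energy = €6.30 ÷ €0.20/kWh = 31.5 kWh
Runtime = 5 h/day × 7 days = 35 h
Power = 31.5 kWh ÷ 35 h = 0.9 kW = 900 W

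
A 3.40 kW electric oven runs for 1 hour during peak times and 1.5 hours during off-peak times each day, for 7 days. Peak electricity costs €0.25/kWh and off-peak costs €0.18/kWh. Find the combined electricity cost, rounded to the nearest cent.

€12.38

Peak energy = 3.4 kW × 1 h × 7 = 23.8 kWh
Off-peak energy = 3.4 kW × 1.5 h × 7 = 35.7 kWh
Cost = 23.8 × €0.25 + 35.7 × €0.18 = €5.95 + €6.426 = €12.38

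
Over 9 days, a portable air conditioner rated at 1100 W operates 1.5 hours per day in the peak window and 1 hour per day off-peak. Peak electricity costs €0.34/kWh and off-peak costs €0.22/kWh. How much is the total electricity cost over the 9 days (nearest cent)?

Peak energy = 1.1 kW × 1.5 h × 9 = 14.85 kWh
Off-peak energy = 1.1 kW × 1 h × 9 = 9.9 kWh
Cost = 14.85 × €0.34 + 9.9 × €0.22 = €5.049 + €2.178 = €7.23

€7.23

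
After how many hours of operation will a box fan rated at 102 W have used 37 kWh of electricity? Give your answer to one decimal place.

Hours = 37 kWh ÷ 0.102 kW = 362.7 h

362.7 h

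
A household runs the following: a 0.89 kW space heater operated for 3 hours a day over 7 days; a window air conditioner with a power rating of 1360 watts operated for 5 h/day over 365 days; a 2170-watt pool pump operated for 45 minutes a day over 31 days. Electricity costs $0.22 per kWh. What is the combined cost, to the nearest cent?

space heater: Runtime = 3 h/day × 7 days = 21 h
space heater: 0.89 kW × 21 h = 18.69 kWh
window air conditioner: Runtime = 5 h/day × 365 days = 1825 h
window air conditioner: 1.36 kW × 1825 h = 2482 kWh
pool pump: Runtime = 45 min × 31 = 1395 min = 23.25 h
pool pump: 2.17 kW × 23.25 h = 50.4525 kWh
Total energy = 2551.1425 kWh
Cost = 2551.1425 × $0.22 = $561.25

$561.25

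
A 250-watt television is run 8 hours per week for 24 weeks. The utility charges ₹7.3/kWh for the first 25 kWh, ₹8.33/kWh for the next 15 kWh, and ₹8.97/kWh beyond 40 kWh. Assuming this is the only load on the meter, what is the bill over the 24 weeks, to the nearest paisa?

₹379.21

Runtime = 8 h/week × 24 weeks = 192 h
Energy = 0.25 kW × 192 h = 48 kWh
Tier 1 (0–25 kWh): 25 × ₹7.3 = ₹182.5
Tier 2 (25–40 kWh): 15 × ₹8.33 = ₹124.95
Above 40 kWh: 8 × ₹8.97 = ₹71.76
Bill = ₹379.21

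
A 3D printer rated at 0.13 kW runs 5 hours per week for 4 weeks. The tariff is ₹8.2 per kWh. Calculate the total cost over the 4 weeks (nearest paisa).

₹21.32

Runtime = 5 h/week × 4 weeks = 20 h
Energy = 0.13 kW × 20 h = 2.6 kWh
Cost = 2.6 kWh × ₹8.2/kWh = ₹21.32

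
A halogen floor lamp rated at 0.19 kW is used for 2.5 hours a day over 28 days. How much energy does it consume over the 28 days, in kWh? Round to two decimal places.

13.30 kWh

Runtime = 2.5 h/day × 28 days = 70 h
Energy = 0.19 kW × 70 h = 13.3 kWh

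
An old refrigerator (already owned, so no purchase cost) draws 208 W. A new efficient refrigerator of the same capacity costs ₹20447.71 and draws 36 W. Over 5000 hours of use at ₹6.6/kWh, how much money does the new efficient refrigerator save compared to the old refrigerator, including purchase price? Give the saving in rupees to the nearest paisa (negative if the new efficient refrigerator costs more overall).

old refrigerator: ₹0.00 + (208/1000) kW × 5000 h × ₹6.6 = ₹0.00 + ₹6864 = ₹6864
new efficient refrigerator: ₹20447.71 + (36/1000) kW × 5000 h × ₹6.6 = ₹20447.71 + ₹1188 = ₹21635.71
Saving = ₹6864 − ₹21635.71 = −₹14771.71

-₹14771.71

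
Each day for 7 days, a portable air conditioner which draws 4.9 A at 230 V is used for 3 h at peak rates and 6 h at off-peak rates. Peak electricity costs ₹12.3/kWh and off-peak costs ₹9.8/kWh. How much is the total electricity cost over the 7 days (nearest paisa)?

Power = 4.9 A × 230 V = 1127 W = 1.127 kW
Peak energy = 1.127 kW × 3 h × 7 = 23.667 kWh
Off-peak energy = 1.127 kW × 6 h × 7 = 47.334 kWh
Cost = 23.667 × ₹12.3 + 47.334 × ₹9.8 = ₹291.1041 + ₹463.8732 = ₹754.98

₹754.98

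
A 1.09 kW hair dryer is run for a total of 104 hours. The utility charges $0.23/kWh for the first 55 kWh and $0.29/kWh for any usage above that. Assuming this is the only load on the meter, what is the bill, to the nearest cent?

$29.57

Energy = 1.09 kW × 104 h = 113.36 kWh
Tier 1 (0–55 kWh): 55 × $0.23 = $12.65
Above 55 kWh: 58.36 × $0.29 = $16.9244
Bill = $29.57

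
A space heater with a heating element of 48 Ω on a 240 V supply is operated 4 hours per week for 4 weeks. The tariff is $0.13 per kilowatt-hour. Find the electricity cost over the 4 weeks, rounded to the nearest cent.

Power = V²/R = 240²/48 = 1200 W = 1.2 kW
Runtime = 4 h/week × 4 weeks = 16 h
Energy = 1.2 kW × 16 h = 19.2 kWh
Cost = 19.2 kWh × $0.13/kWh = $2.50

$2.50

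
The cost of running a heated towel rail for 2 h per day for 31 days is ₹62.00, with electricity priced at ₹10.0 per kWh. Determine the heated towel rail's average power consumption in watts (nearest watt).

100 W

Energy = ₹62.00 ÷ ₹10.0/kWh = 6.2 kWh
Runtime = 2 h/day × 31 days = 62 h
Power = 6.2 kWh ÷ 62 h = 0.1 kW = 100 W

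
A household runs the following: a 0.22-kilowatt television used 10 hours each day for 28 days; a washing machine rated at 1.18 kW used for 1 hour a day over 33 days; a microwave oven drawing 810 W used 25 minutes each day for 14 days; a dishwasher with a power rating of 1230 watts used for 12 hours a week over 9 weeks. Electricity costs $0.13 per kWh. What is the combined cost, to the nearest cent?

$30.95

television: Runtime = 10 h/day × 28 days = 280 h
television: 0.22 kW × 280 h = 61.6 kWh
washing machine: Runtime = 1 h/day × 33 days = 33 h
washing machine: 1.18 kW × 33 h = 38.94 kWh
microwave oven: Runtime = 25 min × 14 = 350 min = 5.833333… h
microwave oven: 0.81 kW × 5.833333… h = 4.725 kWh
dishwasher: Runtime = 12 h/week × 9 weeks = 108 h
dishwasher: 1.23 kW × 108 h = 132.84 kWh
Total energy = 238.105 kWh
Cost = 238.105 × $0.13 = $30.95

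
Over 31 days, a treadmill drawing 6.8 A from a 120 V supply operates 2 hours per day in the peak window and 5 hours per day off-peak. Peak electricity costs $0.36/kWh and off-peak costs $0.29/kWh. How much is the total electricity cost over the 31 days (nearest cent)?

$54.89

Power = 6.8 A × 120 V = 816 W = 0.816 kW
Peak energy = 0.816 kW × 2 h × 31 = 50.592 kWh
Off-peak energy = 0.816 kW × 5 h × 31 = 126.48 kWh
Cost = 50.592 × $0.36 + 126.48 × $0.29 = $18.21312 + $36.6792 = $54.89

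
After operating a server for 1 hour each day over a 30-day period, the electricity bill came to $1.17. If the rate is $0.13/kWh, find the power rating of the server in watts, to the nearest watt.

Energy = $1.17 ÷ $0.13/kWh = 9 kWh
Runtime = 1 h/day × 30 days = 30 h
Power = 9 kWh ÷ 30 h = 0.3 kW = 300 W

300 W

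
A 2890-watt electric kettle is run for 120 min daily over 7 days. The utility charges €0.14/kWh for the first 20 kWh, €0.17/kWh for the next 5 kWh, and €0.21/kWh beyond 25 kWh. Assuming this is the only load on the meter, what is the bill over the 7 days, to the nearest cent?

Runtime = 120 min × 7 = 840 min = 14 h
Energy = 2.89 kW × 14 h = 40.46 kWh
Tier 1 (0–20 kWh): 20 × €0.14 = €2.8
Tier 2 (20–25 kWh): 5 × €0.17 = €0.85
Above 25 kWh: 15.46 × €0.21 = €3.2466
Bill = €6.90

€6.90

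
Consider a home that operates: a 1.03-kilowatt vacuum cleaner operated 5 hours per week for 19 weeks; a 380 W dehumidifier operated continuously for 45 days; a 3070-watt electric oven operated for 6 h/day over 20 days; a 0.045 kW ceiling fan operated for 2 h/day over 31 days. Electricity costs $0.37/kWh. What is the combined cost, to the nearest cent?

vacuum cleaner: Runtime = 5 h/week × 19 weeks = 95 h
vacuum cleaner: 1.03 kW × 95 h = 97.85 kWh
dehumidifier: Runtime = 24 h × 45 = 1080 h
dehumidifier: 0.38 kW × 1080 h = 410.4 kWh
electric oven: Runtime = 6 h/day × 20 days = 120 h
electric oven: 3.07 kW × 120 h = 368.4 kWh
ceiling fan: Runtime = 2 h/day × 31 days = 62 h
ceiling fan: 0.045 kW × 62 h = 2.79 kWh
Total energy = 879.44 kWh
Cost = 879.44 × $0.37 = $325.39

$325.39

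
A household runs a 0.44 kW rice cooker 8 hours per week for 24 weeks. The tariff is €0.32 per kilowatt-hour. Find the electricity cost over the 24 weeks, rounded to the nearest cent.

Runtime = 8 h/week × 24 weeks = 192 h
Energy = 0.44 kW × 192 h = 84.48 kWh
Cost = 84.48 kWh × €0.32/kWh = €27.03

€27.03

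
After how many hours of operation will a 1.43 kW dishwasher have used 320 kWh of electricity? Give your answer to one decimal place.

223.8 h

Hours = 320 kWh ÷ 1.43 kW = 223.8 h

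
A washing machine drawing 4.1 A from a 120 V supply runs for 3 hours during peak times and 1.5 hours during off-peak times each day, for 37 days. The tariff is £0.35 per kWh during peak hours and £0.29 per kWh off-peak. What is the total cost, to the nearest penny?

Power = 4.1 A × 120 V = 492 W = 0.492 kW
Peak energy = 0.492 kW × 3 h × 37 = 54.612 kWh
Off-peak energy = 0.492 kW × 1.5 h × 37 = 27.306 kWh
Cost = 54.612 × £0.35 + 27.306 × £0.29 = £19.1142 + £7.91874 = £27.03

£27.03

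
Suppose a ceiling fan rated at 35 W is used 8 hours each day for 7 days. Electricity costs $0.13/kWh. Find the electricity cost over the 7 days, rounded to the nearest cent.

Runtime = 8 h/day × 7 days = 56 h
Energy = 0.035 kW × 56 h = 1.96 kWh
Cost = 1.96 kWh × $0.13/kWh = $0.25

$0.25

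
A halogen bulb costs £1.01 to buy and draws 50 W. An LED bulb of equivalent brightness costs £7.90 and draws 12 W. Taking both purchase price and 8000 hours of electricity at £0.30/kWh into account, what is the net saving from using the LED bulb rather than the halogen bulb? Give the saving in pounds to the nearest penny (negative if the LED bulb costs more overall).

£84.31

halogen bulb: £1.01 + (50/1000) kW × 8000 h × £0.30 = £1.01 + £120 = £121.01
LED bulb: £7.90 + (12/1000) kW × 8000 h × £0.30 = £7.90 + £28.8 = £36.7
Saving = £121.01 − £36.7 = £84.31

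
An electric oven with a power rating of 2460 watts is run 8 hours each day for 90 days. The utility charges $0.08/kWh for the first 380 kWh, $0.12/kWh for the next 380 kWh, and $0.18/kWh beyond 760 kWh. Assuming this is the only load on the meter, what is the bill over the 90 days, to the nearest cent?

Runtime = 8 h/day × 90 days = 720 h
Energy = 2.46 kW × 720 h = 1771.2 kWh
Tier 1 (0–380 kWh): 380 × $0.08 = $30.4
Tier 2 (380–760 kWh): 380 × $0.12 = $45.6
Above 760 kWh: 1011.2 × $0.18 = $182.016
Bill = $258.02

$258.02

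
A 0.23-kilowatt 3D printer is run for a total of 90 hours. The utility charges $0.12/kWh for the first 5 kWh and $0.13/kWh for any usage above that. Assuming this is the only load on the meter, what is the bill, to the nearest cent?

$2.64

Energy = 0.23 kW × 90 h = 20.7 kWh
Tier 1 (0–5 kWh): 5 × $0.12 = $0.6
Above 5 kWh: 15.7 × $0.13 = $2.041
Bill = $2.64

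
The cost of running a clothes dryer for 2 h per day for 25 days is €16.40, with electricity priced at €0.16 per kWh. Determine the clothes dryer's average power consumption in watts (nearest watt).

Energy = €16.40 ÷ €0.16/kWh = 102.5 kWh
Runtime = 2 h/day × 25 days = 50 h
Power = 102.5 kWh ÷ 50 h = 2.05 kW = 2050 W

2050 W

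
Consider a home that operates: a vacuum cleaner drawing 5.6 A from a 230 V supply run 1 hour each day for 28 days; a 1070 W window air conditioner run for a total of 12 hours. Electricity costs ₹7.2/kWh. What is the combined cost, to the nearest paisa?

₹352.11

vacuum cleaner: Power = 5.6 A × 230 V = 1288 W = 1.288 kW
vacuum cleaner: Runtime = 1 h/day × 28 days = 28 h
vacuum cleaner: 1.288 kW × 28 h = 36.064 kWh
window air conditioner: 1.07 kW × 12 h = 12.84 kWh
Total energy = 48.904 kWh
Cost = 48.904 × ₹7.2 = ₹352.11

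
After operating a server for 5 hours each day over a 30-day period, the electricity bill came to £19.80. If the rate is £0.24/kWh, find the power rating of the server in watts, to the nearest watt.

Energy = £19.80 ÷ £0.24/kWh = 82.5 kWh
Runtime = 5 h/day × 30 days = 150 h
Power = 82.5 kWh ÷ 150 h = 0.55 kW = 550 W

550 W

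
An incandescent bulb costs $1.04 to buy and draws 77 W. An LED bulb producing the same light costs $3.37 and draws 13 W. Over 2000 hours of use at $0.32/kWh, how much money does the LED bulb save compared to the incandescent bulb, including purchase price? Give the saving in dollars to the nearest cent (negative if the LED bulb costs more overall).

$38.63

incandescent bulb: $1.04 + (77/1000) kW × 2000 h × $0.32 = $1.04 + $49.28 = $50.32
LED bulb: $3.37 + (13/1000) kW × 2000 h × $0.32 = $3.37 + $8.32 = $11.69
Saving = $50.32 − $11.69 = $38.63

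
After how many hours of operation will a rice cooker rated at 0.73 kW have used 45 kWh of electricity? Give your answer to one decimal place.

Hours = 45 kWh ÷ 0.73 kW = 61.6 h

61.6 h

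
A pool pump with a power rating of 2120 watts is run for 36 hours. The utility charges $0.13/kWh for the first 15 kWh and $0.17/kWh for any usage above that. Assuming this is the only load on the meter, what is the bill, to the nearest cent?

Energy = 2.12 kW × 36 h = 76.32 kWh
Tier 1 (0–15 kWh): 15 × $0.13 = $1.95
Above 15 kWh: 61.32 × $0.17 = $10.4244
Bill = $12.37

$12.37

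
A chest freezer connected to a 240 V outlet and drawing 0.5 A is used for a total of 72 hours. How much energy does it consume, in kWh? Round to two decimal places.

Power = 0.5 A × 240 V = 120 W = 0.12 kW
Energy = 0.12 kW × 72 h = 8.64 kWh

8.64 kWh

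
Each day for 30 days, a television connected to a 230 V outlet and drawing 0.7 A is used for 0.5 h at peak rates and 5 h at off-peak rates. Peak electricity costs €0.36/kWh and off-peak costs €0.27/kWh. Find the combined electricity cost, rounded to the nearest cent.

€7.39

Power = 0.7 A × 230 V = 161 W = 0.161 kW
Peak energy = 0.161 kW × 0.5 h × 30 = 2.415 kWh
Off-peak energy = 0.161 kW × 5 h × 30 = 24.15 kWh
Cost = 2.415 × €0.36 + 24.15 × €0.27 = €0.8694 + €6.5205 = €7.39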